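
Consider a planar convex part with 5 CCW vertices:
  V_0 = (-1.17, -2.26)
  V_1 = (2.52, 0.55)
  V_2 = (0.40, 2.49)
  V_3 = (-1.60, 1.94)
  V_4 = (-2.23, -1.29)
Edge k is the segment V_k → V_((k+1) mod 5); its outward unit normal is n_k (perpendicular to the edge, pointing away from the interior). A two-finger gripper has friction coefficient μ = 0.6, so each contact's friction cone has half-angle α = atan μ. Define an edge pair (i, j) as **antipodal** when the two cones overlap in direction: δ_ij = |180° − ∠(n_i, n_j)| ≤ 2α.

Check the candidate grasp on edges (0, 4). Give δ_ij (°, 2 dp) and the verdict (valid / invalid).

δ = 100.25°, invalid

α = atan 0.6 = 30.96°;  2α = 61.93°
edge 0: e_0 = (+3.69, +2.81);  n_0 = (+0.6058, -0.7956)
edge 4: e_4 = (+1.06, -0.97);  n_4 = (-0.6751, -0.7377)
∠(n_0, n_4) = 79.75°
δ = |180° − 79.75°| = 100.25°
100.25° > 2α = 61.93°  →  invalid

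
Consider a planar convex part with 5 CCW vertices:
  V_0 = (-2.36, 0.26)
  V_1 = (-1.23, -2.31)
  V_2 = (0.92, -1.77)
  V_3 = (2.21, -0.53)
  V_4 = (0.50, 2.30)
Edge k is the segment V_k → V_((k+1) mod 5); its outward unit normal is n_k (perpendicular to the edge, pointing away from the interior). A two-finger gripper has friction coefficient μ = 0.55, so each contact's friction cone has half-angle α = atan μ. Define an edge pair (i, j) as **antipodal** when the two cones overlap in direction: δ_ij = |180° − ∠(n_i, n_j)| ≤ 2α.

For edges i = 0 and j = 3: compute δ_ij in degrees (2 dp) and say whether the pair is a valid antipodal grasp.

α = atan 0.55 = 28.81°;  2α = 57.62°
edge 0: e_0 = (+1.13, -2.57);  n_0 = (-0.9154, -0.4025)
edge 3: e_3 = (-1.71, +2.83);  n_3 = (+0.8559, +0.5172)
∠(n_0, n_3) = 172.59°
δ = |180° − 172.59°| = 7.41°
7.41° ≤ 2α = 57.62°  →  valid

δ = 7.41°, valid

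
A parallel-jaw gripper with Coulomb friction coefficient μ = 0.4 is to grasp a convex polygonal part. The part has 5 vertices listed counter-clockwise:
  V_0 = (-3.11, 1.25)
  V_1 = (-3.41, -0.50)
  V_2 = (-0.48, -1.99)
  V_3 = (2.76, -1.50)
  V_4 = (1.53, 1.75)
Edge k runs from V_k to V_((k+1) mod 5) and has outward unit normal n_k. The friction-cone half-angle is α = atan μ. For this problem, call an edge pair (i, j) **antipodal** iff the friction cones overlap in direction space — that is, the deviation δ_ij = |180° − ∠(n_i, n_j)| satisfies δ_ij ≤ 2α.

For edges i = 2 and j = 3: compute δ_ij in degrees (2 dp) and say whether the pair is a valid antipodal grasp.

α = atan 0.4 = 21.80°;  2α = 43.60°
edge 2: e_2 = (+3.24, +0.49);  n_2 = (+0.1495, -0.9888)
edge 3: e_3 = (-1.23, +3.25);  n_3 = (+0.9353, +0.3540)
∠(n_2, n_3) = 102.13°
δ = |180° − 102.13°| = 77.87°
77.87° > 2α = 43.60°  →  invalid

δ = 77.87°, invalid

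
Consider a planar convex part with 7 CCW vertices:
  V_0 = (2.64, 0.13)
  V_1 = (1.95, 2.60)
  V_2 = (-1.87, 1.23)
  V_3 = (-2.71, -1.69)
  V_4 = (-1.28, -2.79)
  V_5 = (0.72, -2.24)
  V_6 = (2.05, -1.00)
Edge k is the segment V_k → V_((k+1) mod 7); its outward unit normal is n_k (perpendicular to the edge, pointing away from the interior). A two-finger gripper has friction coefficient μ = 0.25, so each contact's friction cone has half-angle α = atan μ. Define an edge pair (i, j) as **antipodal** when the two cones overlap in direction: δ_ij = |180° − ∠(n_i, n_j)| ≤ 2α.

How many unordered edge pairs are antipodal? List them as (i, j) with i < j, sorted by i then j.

count = 3; pairs: (1,4), (1,5), (2,6)

α = atan 0.25 = 14.04°;  2α = 28.07°
n_0 = (+0.9631, +0.2691)
n_1 = (-0.3376, +0.9413)
n_2 = (-0.9610, +0.2765)
n_3 = (-0.6097, -0.7926)
n_4 = (+0.2652, -0.9642)
n_5 = (+0.6819, -0.7314)
n_6 = (+0.8864, -0.4628)
  (0,1): δ = 85.88°  ·
  (0,2): δ = 31.66°  ·
  (0,3): δ = 36.82°  ·
  (0,4): δ = 89.77°  ·
  (0,5): δ = 117.39°  ·
  (0,6): δ = 136.82°  ·
  (1,2): δ = 125.78°  ·
  (1,3): δ = 57.30°  ·
  (1,4): δ = 4.35°  ✓
  (1,5): δ = 23.26°  ✓
  (1,6): δ = 42.70°  ·
  (2,3): δ = 111.52°  ·
  (2,4): δ = 58.57°  ·
  (2,5): δ = 30.96°  ·
  (2,6): δ = 11.52°  ✓
  (3,4): δ = 127.06°  ·
  (3,5): δ = 99.44°  ·
  (3,6): δ = 80.00°  ·
  (4,5): δ = 152.38°  ·
  (4,6): δ = 132.95°  ·
  (5,6): δ = 160.56°  ·
antipodal pairs: 3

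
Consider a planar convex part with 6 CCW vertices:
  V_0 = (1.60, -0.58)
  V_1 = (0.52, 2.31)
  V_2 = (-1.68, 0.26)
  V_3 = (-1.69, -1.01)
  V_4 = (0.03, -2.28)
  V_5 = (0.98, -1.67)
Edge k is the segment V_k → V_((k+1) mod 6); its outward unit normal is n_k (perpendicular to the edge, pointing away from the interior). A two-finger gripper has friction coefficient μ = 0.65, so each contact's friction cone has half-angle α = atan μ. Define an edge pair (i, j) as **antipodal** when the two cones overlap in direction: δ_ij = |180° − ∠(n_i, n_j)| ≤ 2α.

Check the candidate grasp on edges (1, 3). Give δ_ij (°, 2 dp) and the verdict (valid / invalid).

α = atan 0.65 = 33.02°;  2α = 66.05°
edge 1: e_1 = (-2.20, -2.05);  n_1 = (-0.6817, +0.7316)
edge 3: e_3 = (+1.72, -1.27);  n_3 = (-0.5940, -0.8045)
∠(n_1, n_3) = 100.58°
δ = |180° − 100.58°| = 79.42°
79.42° > 2α = 66.05°  →  invalid

δ = 79.42°, invalid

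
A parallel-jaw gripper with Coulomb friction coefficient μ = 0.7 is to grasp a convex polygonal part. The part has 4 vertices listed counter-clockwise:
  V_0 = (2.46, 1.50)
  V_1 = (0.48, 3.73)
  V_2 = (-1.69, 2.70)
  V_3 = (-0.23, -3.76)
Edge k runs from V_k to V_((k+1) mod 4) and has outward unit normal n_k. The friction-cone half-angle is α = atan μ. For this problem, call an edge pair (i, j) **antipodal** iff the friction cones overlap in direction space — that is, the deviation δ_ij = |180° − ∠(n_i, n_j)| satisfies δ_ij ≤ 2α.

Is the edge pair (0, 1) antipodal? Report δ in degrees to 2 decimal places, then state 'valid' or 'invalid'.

δ = 106.21°, invalid

α = atan 0.7 = 34.99°;  2α = 69.98°
edge 0: e_0 = (-1.98, +2.23);  n_0 = (+0.7478, +0.6639)
edge 1: e_1 = (-2.17, -1.03);  n_1 = (-0.4288, +0.9034)
∠(n_0, n_1) = 73.79°
δ = |180° − 73.79°| = 106.21°
106.21° > 2α = 69.98°  →  invalid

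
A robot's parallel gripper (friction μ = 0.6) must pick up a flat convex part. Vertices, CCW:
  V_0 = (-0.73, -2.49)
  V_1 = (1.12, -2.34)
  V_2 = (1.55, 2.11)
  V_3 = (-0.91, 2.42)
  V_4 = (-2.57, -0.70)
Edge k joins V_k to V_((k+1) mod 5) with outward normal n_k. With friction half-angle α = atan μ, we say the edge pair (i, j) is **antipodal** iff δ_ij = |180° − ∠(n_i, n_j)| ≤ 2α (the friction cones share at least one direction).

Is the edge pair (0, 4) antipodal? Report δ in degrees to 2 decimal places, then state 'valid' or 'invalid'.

δ = 131.15°, invalid

α = atan 0.6 = 30.96°;  2α = 61.93°
edge 0: e_0 = (+1.85, +0.15);  n_0 = (+0.0808, -0.9967)
edge 4: e_4 = (+1.84, -1.79);  n_4 = (-0.6973, -0.7168)
∠(n_0, n_4) = 48.85°
δ = |180° − 48.85°| = 131.15°
131.15° > 2α = 61.93°  →  invalid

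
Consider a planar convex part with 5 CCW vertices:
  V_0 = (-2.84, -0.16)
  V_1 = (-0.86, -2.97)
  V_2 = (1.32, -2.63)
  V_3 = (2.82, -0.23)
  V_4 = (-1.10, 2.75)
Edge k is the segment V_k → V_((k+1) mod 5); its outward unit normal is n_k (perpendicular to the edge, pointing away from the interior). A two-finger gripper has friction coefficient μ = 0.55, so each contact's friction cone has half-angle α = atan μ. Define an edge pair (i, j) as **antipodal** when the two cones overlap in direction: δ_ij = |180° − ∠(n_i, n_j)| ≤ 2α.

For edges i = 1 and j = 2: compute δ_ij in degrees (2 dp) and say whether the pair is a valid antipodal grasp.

δ = 130.87°, invalid

α = atan 0.55 = 28.81°;  2α = 57.62°
edge 1: e_1 = (+2.18, +0.34);  n_1 = (+0.1541, -0.9881)
edge 2: e_2 = (+1.50, +2.40);  n_2 = (+0.8480, -0.5300)
∠(n_1, n_2) = 49.13°
δ = |180° − 49.13°| = 130.87°
130.87° > 2α = 57.62°  →  invalid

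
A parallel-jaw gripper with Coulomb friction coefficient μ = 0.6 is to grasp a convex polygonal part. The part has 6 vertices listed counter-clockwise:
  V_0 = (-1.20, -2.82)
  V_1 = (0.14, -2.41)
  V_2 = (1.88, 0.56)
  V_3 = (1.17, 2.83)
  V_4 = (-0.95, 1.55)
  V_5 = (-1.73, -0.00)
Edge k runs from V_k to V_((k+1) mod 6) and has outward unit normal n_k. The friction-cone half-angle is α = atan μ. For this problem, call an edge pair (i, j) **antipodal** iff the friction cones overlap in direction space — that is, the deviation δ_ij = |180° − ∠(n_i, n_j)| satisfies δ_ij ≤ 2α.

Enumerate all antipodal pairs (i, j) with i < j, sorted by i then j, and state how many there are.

α = atan 0.6 = 30.96°;  2α = 61.93°
n_0 = (+0.2926, -0.9562)
n_1 = (+0.8628, -0.5055)
n_2 = (+0.9544, +0.2985)
n_3 = (-0.5169, +0.8561)
n_4 = (-0.8933, +0.4495)
n_5 = (-0.9828, -0.1847)
  (0,1): δ = 137.38°  ·
  (0,2): δ = 89.64°  ·
  (0,3): δ = 14.11°  ✓
  (0,4): δ = 46.27°  ✓
  (0,5): δ = 83.63°  ·
  (1,2): δ = 132.27°  ·
  (1,3): δ = 28.51°  ✓
  (1,4): δ = 3.65°  ✓
  (1,5): δ = 41.01°  ✓
  (2,3): δ = 76.25°  ·
  (2,4): δ = 44.08°  ✓
  (2,5): δ = 6.72°  ✓
  (3,4): δ = 147.84°  ·
  (3,5): δ = 110.48°  ·
  (4,5): δ = 142.64°  ·
antipodal pairs: 7

count = 7; pairs: (0,3), (0,4), (1,3), (1,4), (1,5), (2,4), (2,5)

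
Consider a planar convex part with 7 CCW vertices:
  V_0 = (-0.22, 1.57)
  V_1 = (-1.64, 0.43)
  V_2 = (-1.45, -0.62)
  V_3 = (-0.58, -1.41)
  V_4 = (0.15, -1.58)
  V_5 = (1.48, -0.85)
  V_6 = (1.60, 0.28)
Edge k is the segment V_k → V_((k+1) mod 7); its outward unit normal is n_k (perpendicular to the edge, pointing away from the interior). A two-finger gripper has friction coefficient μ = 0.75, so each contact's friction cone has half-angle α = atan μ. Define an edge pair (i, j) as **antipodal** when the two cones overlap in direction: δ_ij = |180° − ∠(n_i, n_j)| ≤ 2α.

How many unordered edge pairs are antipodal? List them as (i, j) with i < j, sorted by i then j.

count = 10; pairs: (0,3), (0,4), (0,5), (1,4), (1,5), (1,6), (2,5), (2,6), (3,6), (4,6)

α = atan 0.75 = 36.87°;  2α = 73.74°
n_0 = (-0.6260, +0.7798)
n_1 = (-0.9840, -0.1781)
n_2 = (-0.6722, -0.7403)
n_3 = (-0.2268, -0.9739)
n_4 = (+0.4812, -0.8766)
n_5 = (+0.9944, -0.1056)
n_6 = (+0.5783, +0.8158)
  (0,1): δ = 118.50°  ·
  (0,2): δ = 81.00°  ·
  (0,3): δ = 51.87°  ✓
  (0,4): δ = 10.00°  ✓
  (0,5): δ = 45.18°  ✓
  (0,6): δ = 105.91°  ·
  (1,2): δ = 142.50°  ·
  (1,3): δ = 113.37°  ·
  (1,4): δ = 71.50°  ✓
  (1,5): δ = 16.32°  ✓
  (1,6): δ = 44.41°  ✓
  (2,3): δ = 150.87°  ·
  (2,4): δ = 109.00°  ·
  (2,5): δ = 53.82°  ✓
  (2,6): δ = 6.91°  ✓
  (3,4): δ = 138.13°  ·
  (3,5): δ = 82.95°  ·
  (3,6): δ = 22.22°  ✓
  (4,5): δ = 124.82°  ·
  (4,6): δ = 64.09°  ✓
  (5,6): δ = 119.27°  ·
antipodal pairs: 10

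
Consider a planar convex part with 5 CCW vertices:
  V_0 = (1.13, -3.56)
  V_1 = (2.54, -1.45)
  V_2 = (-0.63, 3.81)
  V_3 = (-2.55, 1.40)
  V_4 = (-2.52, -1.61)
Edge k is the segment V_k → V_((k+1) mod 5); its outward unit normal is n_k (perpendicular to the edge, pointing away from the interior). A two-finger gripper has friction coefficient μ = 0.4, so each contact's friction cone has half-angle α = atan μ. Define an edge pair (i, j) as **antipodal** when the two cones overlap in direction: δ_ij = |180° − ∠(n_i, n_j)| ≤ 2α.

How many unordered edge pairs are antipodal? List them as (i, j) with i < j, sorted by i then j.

count = 4; pairs: (0,2), (0,3), (1,3), (1,4)

α = atan 0.4 = 21.80°;  2α = 43.60°
n_0 = (+0.8314, -0.5556)
n_1 = (+0.8565, +0.5162)
n_2 = (-0.7821, +0.6231)
n_3 = (-1.0000, -0.0100)
n_4 = (-0.4712, -0.8820)
  (0,1): δ = 115.17°  ·
  (0,2): δ = 4.79°  ✓
  (0,3): δ = 34.32°  ✓
  (0,4): δ = 95.64°  ·
  (1,2): δ = 69.62°  ·
  (1,3): δ = 30.50°  ✓
  (1,4): δ = 30.81°  ✓
  (2,3): δ = 140.89°  ·
  (2,4): δ = 79.57°  ·
  (3,4): δ = 118.68°  ·
antipodal pairs: 4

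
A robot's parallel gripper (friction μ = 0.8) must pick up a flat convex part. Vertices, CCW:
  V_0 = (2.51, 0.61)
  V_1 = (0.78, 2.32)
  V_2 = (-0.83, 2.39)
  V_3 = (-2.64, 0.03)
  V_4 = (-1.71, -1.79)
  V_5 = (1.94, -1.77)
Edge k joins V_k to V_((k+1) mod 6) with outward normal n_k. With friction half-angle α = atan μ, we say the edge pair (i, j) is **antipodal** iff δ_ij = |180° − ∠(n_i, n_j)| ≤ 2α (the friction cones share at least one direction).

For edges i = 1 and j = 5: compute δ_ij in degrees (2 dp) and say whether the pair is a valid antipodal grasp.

δ = 79.02°, invalid

α = atan 0.8 = 38.66°;  2α = 77.32°
edge 1: e_1 = (-1.61, +0.07);  n_1 = (+0.0434, +0.9991)
edge 5: e_5 = (+0.57, +2.38);  n_5 = (+0.9725, -0.2329)
∠(n_1, n_5) = 100.98°
δ = |180° − 100.98°| = 79.02°
79.02° > 2α = 77.32°  →  invalid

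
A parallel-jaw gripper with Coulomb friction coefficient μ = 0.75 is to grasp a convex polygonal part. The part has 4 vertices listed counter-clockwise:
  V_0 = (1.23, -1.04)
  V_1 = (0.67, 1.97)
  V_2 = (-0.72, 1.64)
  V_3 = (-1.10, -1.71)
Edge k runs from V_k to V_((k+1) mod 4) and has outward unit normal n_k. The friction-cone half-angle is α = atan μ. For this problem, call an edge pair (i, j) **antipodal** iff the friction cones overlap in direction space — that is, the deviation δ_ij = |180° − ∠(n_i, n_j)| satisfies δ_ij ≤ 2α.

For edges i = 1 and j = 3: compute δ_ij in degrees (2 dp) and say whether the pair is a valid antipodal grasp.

δ = 2.69°, valid

α = atan 0.75 = 36.87°;  2α = 73.74°
edge 1: e_1 = (-1.39, -0.33);  n_1 = (-0.2310, +0.9730)
edge 3: e_3 = (+2.33, +0.67);  n_3 = (+0.2764, -0.9611)
∠(n_1, n_3) = 177.31°
δ = |180° − 177.31°| = 2.69°
2.69° ≤ 2α = 73.74°  →  valid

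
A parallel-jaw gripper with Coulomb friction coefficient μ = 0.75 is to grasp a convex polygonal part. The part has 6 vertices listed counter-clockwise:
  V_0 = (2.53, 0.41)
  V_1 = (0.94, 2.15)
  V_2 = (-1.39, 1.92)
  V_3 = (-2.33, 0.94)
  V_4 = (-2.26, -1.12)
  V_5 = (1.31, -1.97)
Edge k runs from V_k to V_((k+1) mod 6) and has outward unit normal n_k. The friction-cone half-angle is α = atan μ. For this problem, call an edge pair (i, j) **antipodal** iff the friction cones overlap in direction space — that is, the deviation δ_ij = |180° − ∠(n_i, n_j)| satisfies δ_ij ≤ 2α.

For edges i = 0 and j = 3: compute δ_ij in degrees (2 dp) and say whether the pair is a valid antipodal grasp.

δ = 40.47°, valid

α = atan 0.75 = 36.87°;  2α = 73.74°
edge 0: e_0 = (-1.59, +1.74);  n_0 = (+0.7382, +0.6746)
edge 3: e_3 = (+0.07, -2.06);  n_3 = (-0.9994, -0.0340)
∠(n_0, n_3) = 139.53°
δ = |180° − 139.53°| = 40.47°
40.47° ≤ 2α = 73.74°  →  valid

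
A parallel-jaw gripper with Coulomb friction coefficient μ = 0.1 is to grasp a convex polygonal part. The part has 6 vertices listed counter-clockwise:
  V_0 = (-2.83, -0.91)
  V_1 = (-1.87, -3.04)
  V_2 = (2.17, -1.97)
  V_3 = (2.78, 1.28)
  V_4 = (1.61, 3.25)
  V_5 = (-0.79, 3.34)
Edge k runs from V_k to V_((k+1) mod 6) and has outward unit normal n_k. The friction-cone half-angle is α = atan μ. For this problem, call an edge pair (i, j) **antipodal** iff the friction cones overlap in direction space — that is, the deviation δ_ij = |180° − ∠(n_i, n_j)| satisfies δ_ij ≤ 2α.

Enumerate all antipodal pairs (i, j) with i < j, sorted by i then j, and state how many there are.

α = atan 0.1 = 5.71°;  2α = 11.42°
n_0 = (-0.9117, -0.4109)
n_1 = (+0.2560, -0.9667)
n_2 = (+0.9828, -0.1845)
n_3 = (+0.8598, +0.5106)
n_4 = (+0.0375, +0.9993)
n_5 = (-0.9015, +0.4327)
  (0,1): δ = 99.43°  ·
  (0,2): δ = 34.89°  ·
  (0,3): δ = 6.45°  ✓
  (0,4): δ = 63.59°  ·
  (0,5): δ = 130.10°  ·
  (1,2): δ = 115.46°  ·
  (1,3): δ = 74.13°  ·
  (1,4): δ = 16.98°  ·
  (1,5): δ = 49.52°  ·
  (2,3): δ = 138.66°  ·
  (2,4): δ = 81.52°  ·
  (2,5): δ = 15.01°  ·
  (3,4): δ = 122.85°  ·
  (3,5): δ = 56.35°  ·
  (4,5): δ = 113.49°  ·
antipodal pairs: 1

count = 1; pairs: (0,3)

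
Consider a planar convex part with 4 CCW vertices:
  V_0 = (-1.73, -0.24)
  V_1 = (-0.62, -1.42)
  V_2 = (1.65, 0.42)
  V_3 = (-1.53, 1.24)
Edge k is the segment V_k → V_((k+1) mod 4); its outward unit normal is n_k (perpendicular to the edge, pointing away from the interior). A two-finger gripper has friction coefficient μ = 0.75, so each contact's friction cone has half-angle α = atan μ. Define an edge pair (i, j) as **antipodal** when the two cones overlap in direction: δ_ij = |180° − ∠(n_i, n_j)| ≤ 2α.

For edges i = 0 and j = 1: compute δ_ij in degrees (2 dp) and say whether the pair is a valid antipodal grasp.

δ = 94.22°, invalid

α = atan 0.75 = 36.87°;  2α = 73.74°
edge 0: e_0 = (+1.11, -1.18);  n_0 = (-0.7284, -0.6852)
edge 1: e_1 = (+2.27, +1.84);  n_1 = (+0.6297, -0.7768)
∠(n_0, n_1) = 85.78°
δ = |180° − 85.78°| = 94.22°
94.22° > 2α = 73.74°  →  invalid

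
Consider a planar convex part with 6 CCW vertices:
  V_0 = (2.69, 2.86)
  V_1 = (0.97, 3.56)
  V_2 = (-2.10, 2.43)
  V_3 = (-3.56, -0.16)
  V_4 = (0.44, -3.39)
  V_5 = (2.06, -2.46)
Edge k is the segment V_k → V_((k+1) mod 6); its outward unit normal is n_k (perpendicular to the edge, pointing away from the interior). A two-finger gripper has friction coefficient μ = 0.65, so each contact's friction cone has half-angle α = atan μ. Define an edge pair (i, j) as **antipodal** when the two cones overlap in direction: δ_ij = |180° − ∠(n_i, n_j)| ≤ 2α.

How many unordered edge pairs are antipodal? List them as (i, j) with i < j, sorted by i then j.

α = atan 0.65 = 33.02°;  2α = 66.05°
n_0 = (+0.3770, +0.9262)
n_1 = (-0.3454, +0.9384)
n_2 = (-0.8711, +0.4911)
n_3 = (-0.6282, -0.7780)
n_4 = (+0.4979, -0.8673)
n_5 = (+0.9931, -0.1176)
  (0,1): δ = 137.65°  ·
  (0,2): δ = 97.27°  ·
  (0,3): δ = 16.78°  ✓
  (0,4): δ = 52.00°  ✓
  (0,5): δ = 105.39°  ·
  (1,2): δ = 139.62°  ·
  (1,3): δ = 59.13°  ✓
  (1,4): δ = 9.65°  ✓
  (1,5): δ = 63.04°  ✓
  (2,3): δ = 99.51°  ·
  (2,4): δ = 30.73°  ✓
  (2,5): δ = 22.66°  ✓
  (3,4): δ = 111.22°  ·
  (3,5): δ = 57.83°  ✓
  (4,5): δ = 126.61°  ·
antipodal pairs: 8

count = 8; pairs: (0,3), (0,4), (1,3), (1,4), (1,5), (2,4), (2,5), (3,5)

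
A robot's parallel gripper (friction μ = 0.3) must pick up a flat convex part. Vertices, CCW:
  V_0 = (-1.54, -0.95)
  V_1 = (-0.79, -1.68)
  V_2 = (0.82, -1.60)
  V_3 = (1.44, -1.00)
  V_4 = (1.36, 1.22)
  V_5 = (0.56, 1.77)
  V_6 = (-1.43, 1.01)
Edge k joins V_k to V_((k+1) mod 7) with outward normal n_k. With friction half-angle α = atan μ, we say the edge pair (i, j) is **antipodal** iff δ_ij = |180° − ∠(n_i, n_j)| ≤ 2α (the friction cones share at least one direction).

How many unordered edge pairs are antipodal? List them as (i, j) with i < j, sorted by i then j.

count = 4; pairs: (0,4), (1,5), (2,5), (3,6)

α = atan 0.3 = 16.70°;  2α = 33.40°
n_0 = (-0.6975, -0.7166)
n_1 = (+0.0496, -0.9988)
n_2 = (+0.6954, -0.7186)
n_3 = (+0.9994, +0.0360)
n_4 = (+0.5665, +0.8240)
n_5 = (-0.3568, +0.9342)
n_6 = (-0.9984, +0.0560)
  (0,1): δ = 132.93°  ·
  (0,2): δ = 91.71°  ·
  (0,3): δ = 43.71°  ·
  (0,4): δ = 9.72°  ✓
  (0,5): δ = 65.13°  ·
  (0,6): δ = 131.01°  ·
  (1,2): δ = 138.78°  ·
  (1,3): δ = 90.78°  ·
  (1,4): δ = 37.35°  ·
  (1,5): δ = 18.06°  ✓
  (1,6): δ = 83.94°  ·
  (2,3): δ = 132.00°  ·
  (2,4): δ = 78.57°  ·
  (2,5): δ = 23.16°  ✓
  (2,6): δ = 42.73°  ·
  (3,4): δ = 126.57°  ·
  (3,5): δ = 71.16°  ·
  (3,6): δ = 5.28°  ✓
  (4,5): δ = 124.59°  ·
  (4,6): δ = 58.70°  ·
  (5,6): δ = 114.11°  ·
antipodal pairs: 4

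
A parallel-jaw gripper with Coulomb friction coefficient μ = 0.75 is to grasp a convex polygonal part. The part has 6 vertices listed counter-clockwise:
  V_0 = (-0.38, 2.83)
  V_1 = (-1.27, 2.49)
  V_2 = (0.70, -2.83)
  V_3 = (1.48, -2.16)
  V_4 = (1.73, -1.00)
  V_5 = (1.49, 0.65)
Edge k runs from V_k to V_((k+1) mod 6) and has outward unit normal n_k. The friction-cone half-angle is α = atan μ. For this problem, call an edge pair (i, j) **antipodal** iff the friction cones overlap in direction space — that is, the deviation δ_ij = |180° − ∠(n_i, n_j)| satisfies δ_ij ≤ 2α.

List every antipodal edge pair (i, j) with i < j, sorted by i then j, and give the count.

α = atan 0.75 = 36.87°;  2α = 73.74°
n_0 = (-0.3569, +0.9342)
n_1 = (-0.9378, -0.3473)
n_2 = (+0.6516, -0.7586)
n_3 = (+0.9776, -0.2107)
n_4 = (+0.9896, +0.1439)
n_5 = (+0.7590, +0.6511)
  (0,1): δ = 90.59°  ·
  (0,2): δ = 19.75°  ✓
  (0,3): δ = 56.93°  ✓
  (0,4): δ = 77.37°  ·
  (0,5): δ = 109.71°  ·
  (1,2): δ = 69.66°  ✓
  (1,3): δ = 32.48°  ✓
  (1,4): δ = 12.04°  ✓
  (1,5): δ = 20.30°  ✓
  (2,3): δ = 142.82°  ·
  (2,4): δ = 122.39°  ·
  (2,5): δ = 90.04°  ·
  (3,4): δ = 159.56°  ·
  (3,5): δ = 127.21°  ·
  (4,5): δ = 147.65°  ·
antipodal pairs: 6

count = 6; pairs: (0,2), (0,3), (1,2), (1,3), (1,4), (1,5)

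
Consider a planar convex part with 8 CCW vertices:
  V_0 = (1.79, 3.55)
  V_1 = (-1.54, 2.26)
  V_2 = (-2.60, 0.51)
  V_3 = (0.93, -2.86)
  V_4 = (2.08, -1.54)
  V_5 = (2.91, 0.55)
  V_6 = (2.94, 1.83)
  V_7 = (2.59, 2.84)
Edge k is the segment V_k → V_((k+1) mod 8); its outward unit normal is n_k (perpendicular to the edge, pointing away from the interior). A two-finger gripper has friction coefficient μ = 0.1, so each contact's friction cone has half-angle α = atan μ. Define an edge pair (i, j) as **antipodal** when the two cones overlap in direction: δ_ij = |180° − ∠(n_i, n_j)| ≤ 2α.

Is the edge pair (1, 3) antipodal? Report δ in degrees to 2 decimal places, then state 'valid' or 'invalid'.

δ = 9.86°, valid

α = atan 0.1 = 5.71°;  2α = 11.42°
edge 1: e_1 = (-1.06, -1.75);  n_1 = (-0.8553, +0.5181)
edge 3: e_3 = (+1.15, +1.32);  n_3 = (+0.7540, -0.6569)
∠(n_1, n_3) = 170.14°
δ = |180° − 170.14°| = 9.86°
9.86° ≤ 2α = 11.42°  →  valid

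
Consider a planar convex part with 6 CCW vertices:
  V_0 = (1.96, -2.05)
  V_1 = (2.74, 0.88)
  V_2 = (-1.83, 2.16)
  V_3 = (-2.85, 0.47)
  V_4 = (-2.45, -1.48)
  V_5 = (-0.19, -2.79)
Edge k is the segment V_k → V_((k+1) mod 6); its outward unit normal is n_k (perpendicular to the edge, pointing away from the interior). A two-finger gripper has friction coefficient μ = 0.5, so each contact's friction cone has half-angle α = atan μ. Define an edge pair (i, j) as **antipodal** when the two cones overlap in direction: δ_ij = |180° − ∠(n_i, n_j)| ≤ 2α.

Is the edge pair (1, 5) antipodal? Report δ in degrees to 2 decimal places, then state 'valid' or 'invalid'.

δ = 34.64°, valid

α = atan 0.5 = 26.57°;  2α = 53.13°
edge 1: e_1 = (-4.57, +1.28);  n_1 = (+0.2697, +0.9629)
edge 5: e_5 = (+2.15, +0.74);  n_5 = (+0.3254, -0.9456)
∠(n_1, n_5) = 145.36°
δ = |180° − 145.36°| = 34.64°
34.64° ≤ 2α = 53.13°  →  valid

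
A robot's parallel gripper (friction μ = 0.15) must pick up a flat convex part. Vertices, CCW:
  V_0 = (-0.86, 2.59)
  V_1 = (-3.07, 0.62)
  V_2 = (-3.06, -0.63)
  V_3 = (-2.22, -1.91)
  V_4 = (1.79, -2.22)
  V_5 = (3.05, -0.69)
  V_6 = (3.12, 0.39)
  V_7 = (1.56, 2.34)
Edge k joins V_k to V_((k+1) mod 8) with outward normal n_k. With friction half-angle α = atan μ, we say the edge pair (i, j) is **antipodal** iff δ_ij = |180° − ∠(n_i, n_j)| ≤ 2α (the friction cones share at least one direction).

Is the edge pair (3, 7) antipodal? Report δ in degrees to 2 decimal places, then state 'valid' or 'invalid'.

α = atan 0.15 = 8.53°;  2α = 17.06°
edge 3: e_3 = (+4.01, -0.31);  n_3 = (-0.0771, -0.9970)
edge 7: e_7 = (-2.42, +0.25);  n_7 = (+0.1028, +0.9947)
∠(n_3, n_7) = 178.52°
δ = |180° − 178.52°| = 1.48°
1.48° ≤ 2α = 17.06°  →  valid

δ = 1.48°, valid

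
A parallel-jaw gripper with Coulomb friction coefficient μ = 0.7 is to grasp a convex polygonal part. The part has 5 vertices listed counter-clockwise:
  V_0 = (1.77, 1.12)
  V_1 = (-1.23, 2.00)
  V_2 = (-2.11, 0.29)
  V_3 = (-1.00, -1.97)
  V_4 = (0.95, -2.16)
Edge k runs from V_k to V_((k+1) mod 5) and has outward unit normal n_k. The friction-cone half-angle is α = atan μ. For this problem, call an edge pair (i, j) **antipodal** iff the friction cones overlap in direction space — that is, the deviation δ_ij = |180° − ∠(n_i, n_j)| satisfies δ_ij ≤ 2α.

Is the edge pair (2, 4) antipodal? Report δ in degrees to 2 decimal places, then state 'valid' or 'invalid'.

δ = 40.19°, valid

α = atan 0.7 = 34.99°;  2α = 69.98°
edge 2: e_2 = (+1.11, -2.26);  n_2 = (-0.8976, -0.4408)
edge 4: e_4 = (+0.82, +3.28);  n_4 = (+0.9701, -0.2425)
∠(n_2, n_4) = 139.81°
δ = |180° − 139.81°| = 40.19°
40.19° ≤ 2α = 69.98°  →  valid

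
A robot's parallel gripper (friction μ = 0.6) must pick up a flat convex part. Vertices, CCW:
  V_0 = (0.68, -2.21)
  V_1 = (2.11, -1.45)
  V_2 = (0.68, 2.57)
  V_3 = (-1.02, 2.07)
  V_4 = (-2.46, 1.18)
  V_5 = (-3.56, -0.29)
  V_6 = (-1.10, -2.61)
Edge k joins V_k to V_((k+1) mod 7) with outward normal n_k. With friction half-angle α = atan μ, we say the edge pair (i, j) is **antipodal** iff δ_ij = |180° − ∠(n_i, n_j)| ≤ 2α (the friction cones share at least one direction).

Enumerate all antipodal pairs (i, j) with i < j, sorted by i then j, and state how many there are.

α = atan 0.6 = 30.96°;  2α = 61.93°
n_0 = (+0.4693, -0.8830)
n_1 = (+0.9422, +0.3351)
n_2 = (-0.2822, +0.9594)
n_3 = (-0.5257, +0.8506)
n_4 = (-0.8007, +0.5991)
n_5 = (-0.6861, -0.7275)
n_6 = (+0.2193, -0.9757)
  (0,1): δ = 98.41°  ·
  (0,2): δ = 11.60°  ✓
  (0,3): δ = 3.73°  ✓
  (0,4): δ = 25.20°  ✓
  (0,5): δ = 108.69°  ·
  (0,6): δ = 164.68°  ·
  (1,2): δ = 93.19°  ·
  (1,3): δ = 77.86°  ·
  (1,4): δ = 56.39°  ✓
  (1,5): δ = 27.10°  ✓
  (1,6): δ = 83.08°  ·
  (2,3): δ = 164.67°  ·
  (2,4): δ = 143.20°  ·
  (2,5): δ = 59.71°  ✓
  (2,6): δ = 3.72°  ✓
  (3,4): δ = 158.53°  ·
  (3,5): δ = 75.04°  ·
  (3,6): δ = 19.05°  ✓
  (4,5): δ = 96.51°  ·
  (4,6): δ = 40.53°  ✓
  (5,6): δ = 124.01°  ·
antipodal pairs: 9

count = 9; pairs: (0,2), (0,3), (0,4), (1,4), (1,5), (2,5), (2,6), (3,6), (4,6)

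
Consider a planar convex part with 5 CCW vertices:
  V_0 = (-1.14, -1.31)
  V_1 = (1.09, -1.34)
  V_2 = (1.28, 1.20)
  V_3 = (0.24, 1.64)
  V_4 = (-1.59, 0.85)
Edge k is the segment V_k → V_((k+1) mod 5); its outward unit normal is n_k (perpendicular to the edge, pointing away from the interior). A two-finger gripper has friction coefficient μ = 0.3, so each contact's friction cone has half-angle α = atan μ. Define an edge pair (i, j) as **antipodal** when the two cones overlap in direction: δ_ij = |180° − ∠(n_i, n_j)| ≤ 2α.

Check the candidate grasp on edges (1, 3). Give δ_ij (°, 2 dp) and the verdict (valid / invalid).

α = atan 0.3 = 16.70°;  2α = 33.40°
edge 1: e_1 = (+0.19, +2.54);  n_1 = (+0.9972, -0.0746)
edge 3: e_3 = (-1.83, -0.79);  n_3 = (-0.3963, +0.9181)
∠(n_1, n_3) = 117.63°
δ = |180° − 117.63°| = 62.37°
62.37° > 2α = 33.40°  →  invalid

δ = 62.37°, invalid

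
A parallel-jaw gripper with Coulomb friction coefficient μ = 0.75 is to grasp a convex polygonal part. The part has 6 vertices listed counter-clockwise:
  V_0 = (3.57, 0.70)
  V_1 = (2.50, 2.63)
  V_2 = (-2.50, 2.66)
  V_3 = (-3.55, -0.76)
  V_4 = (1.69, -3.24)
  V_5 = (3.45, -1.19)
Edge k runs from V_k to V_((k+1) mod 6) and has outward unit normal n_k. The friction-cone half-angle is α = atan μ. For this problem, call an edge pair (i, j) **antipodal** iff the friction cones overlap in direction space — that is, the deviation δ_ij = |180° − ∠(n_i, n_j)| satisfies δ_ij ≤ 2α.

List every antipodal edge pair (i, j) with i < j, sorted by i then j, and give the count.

α = atan 0.75 = 36.87°;  2α = 73.74°
n_0 = (+0.8746, +0.4849)
n_1 = (+0.0060, +1.0000)
n_2 = (-0.9560, +0.2935)
n_3 = (-0.4278, -0.9039)
n_4 = (+0.7587, -0.6514)
n_5 = (+0.9980, -0.0634)
  (0,1): δ = 119.35°  ·
  (0,2): δ = 46.07°  ✓
  (0,3): δ = 35.67°  ✓
  (0,4): δ = 110.35°  ·
  (0,5): δ = 147.36°  ·
  (1,2): δ = 106.72°  ·
  (1,3): δ = 24.98°  ✓
  (1,4): δ = 49.70°  ✓
  (1,5): δ = 86.71°  ·
  (2,3): δ = 98.26°  ·
  (2,4): δ = 23.58°  ✓
  (2,5): δ = 13.43°  ✓
  (3,4): δ = 105.32°  ·
  (3,5): δ = 68.31°  ✓
  (4,5): δ = 142.99°  ·
antipodal pairs: 7

count = 7; pairs: (0,2), (0,3), (1,3), (1,4), (2,4), (2,5), (3,5)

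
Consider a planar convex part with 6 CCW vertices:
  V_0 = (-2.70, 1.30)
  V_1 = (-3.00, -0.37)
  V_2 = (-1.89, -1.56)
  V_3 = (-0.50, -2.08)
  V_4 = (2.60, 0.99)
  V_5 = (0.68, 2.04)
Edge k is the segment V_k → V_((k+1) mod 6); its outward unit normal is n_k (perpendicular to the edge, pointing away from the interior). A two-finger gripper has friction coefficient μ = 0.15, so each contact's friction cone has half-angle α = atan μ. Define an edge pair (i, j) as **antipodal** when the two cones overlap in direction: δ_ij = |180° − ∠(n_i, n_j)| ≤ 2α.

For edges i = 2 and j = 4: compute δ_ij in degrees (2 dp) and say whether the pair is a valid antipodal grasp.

α = atan 0.15 = 8.53°;  2α = 17.06°
edge 2: e_2 = (+1.39, -0.52);  n_2 = (-0.3504, -0.9366)
edge 4: e_4 = (-1.92, +1.05);  n_4 = (+0.4798, +0.8774)
∠(n_2, n_4) = 171.84°
δ = |180° − 171.84°| = 8.16°
8.16° ≤ 2α = 17.06°  →  valid

δ = 8.16°, valid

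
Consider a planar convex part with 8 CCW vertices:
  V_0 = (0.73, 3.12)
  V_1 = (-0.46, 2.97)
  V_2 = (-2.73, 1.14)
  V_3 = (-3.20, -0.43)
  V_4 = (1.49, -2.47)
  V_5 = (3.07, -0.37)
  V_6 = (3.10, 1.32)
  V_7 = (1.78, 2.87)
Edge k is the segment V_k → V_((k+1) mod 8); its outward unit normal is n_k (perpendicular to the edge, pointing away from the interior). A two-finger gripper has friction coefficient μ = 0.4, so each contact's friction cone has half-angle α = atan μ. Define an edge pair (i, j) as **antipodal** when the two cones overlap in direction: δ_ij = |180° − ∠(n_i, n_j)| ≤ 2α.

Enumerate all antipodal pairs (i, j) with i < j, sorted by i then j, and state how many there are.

α = atan 0.4 = 21.80°;  2α = 43.60°
n_0 = (-0.1251, +0.9921)
n_1 = (-0.6276, +0.7785)
n_2 = (-0.9580, +0.2868)
n_3 = (-0.3989, -0.9170)
n_4 = (+0.7991, -0.6012)
n_5 = (+0.9998, -0.0177)
n_6 = (+0.7613, +0.6484)
n_7 = (+0.2316, +0.9728)
  (0,1): δ = 148.31°  ·
  (0,2): δ = 113.85°  ·
  (0,3): δ = 30.69°  ✓
  (0,4): δ = 45.86°  ·
  (0,5): δ = 81.80°  ·
  (0,6): δ = 123.23°  ·
  (0,7): δ = 159.42°  ·
  (1,2): δ = 145.54°  ·
  (1,3): δ = 62.38°  ·
  (1,4): δ = 14.17°  ✓
  (1,5): δ = 50.11°  ·
  (1,6): δ = 91.54°  ·
  (1,7): δ = 127.73°  ·
  (2,3): δ = 96.84°  ·
  (2,4): δ = 20.29°  ✓
  (2,5): δ = 15.65°  ✓
  (2,6): δ = 57.08°  ·
  (2,7): δ = 93.27°  ·
  (3,4): δ = 103.45°  ·
  (3,5): δ = 67.51°  ·
  (3,6): δ = 26.07°  ✓
  (3,7): δ = 10.12°  ✓
  (4,5): δ = 144.06°  ·
  (4,6): δ = 102.62°  ·
  (4,7): δ = 66.44°  ·
  (5,6): δ = 138.56°  ·
  (5,7): δ = 102.38°  ·
  (6,7): δ = 143.81°  ·
antipodal pairs: 6

count = 6; pairs: (0,3), (1,4), (2,4), (2,5), (3,6), (3,7)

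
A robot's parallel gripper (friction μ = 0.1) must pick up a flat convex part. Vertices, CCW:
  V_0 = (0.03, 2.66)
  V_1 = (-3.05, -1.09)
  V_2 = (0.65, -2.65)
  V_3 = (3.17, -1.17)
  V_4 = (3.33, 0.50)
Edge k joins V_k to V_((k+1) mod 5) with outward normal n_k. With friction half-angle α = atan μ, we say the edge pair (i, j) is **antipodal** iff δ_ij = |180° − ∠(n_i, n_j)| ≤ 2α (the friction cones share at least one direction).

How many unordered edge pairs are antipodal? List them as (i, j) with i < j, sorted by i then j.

count = 1; pairs: (1,4)

α = atan 0.1 = 5.71°;  2α = 11.42°
n_0 = (-0.7728, +0.6347)
n_1 = (-0.3885, -0.9214)
n_2 = (+0.5064, -0.8623)
n_3 = (+0.9954, -0.0954)
n_4 = (+0.5477, +0.8367)
  (0,1): δ = 73.46°  ·
  (0,2): δ = 20.18°  ·
  (0,3): δ = 33.92°  ·
  (0,4): δ = 96.19°  ·
  (1,2): δ = 126.71°  ·
  (1,3): δ = 72.61°  ·
  (1,4): δ = 10.35°  ✓
  (2,3): δ = 125.90°  ·
  (2,4): δ = 63.63°  ·
  (3,4): δ = 117.73°  ·
antipodal pairs: 1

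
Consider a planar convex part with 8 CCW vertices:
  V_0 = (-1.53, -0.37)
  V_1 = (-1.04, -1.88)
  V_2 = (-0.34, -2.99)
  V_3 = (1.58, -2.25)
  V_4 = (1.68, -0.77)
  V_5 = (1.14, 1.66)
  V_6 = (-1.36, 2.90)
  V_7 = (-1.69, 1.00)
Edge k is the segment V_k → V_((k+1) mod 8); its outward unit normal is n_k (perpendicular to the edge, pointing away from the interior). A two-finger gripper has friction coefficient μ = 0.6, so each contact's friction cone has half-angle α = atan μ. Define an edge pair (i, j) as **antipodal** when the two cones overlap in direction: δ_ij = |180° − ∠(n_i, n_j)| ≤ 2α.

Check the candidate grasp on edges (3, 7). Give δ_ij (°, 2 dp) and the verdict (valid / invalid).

δ = 10.53°, valid

α = atan 0.6 = 30.96°;  2α = 61.93°
edge 3: e_3 = (+0.10, +1.48);  n_3 = (+0.9977, -0.0674)
edge 7: e_7 = (+0.16, -1.37);  n_7 = (-0.9932, -0.1160)
∠(n_3, n_7) = 169.47°
δ = |180° − 169.47°| = 10.53°
10.53° ≤ 2α = 61.93°  →  valid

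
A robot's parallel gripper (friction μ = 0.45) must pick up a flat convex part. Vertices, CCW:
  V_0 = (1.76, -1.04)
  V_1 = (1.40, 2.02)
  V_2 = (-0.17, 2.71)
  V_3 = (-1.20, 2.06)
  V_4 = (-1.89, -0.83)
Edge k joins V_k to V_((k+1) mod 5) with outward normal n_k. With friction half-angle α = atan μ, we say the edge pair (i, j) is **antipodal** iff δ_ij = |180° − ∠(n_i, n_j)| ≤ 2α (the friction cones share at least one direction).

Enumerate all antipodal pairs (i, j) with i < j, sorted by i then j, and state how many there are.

α = atan 0.45 = 24.23°;  2α = 48.46°
n_0 = (+0.9932, +0.1168)
n_1 = (+0.4023, +0.9155)
n_2 = (-0.5337, +0.8457)
n_3 = (-0.9727, +0.2322)
n_4 = (-0.0574, -0.9983)
  (0,1): δ = 120.43°  ·
  (0,2): δ = 64.46°  ·
  (0,3): δ = 20.14°  ✓
  (0,4): δ = 80.00°  ·
  (1,2): δ = 124.02°  ·
  (1,3): δ = 79.70°  ·
  (1,4): δ = 20.43°  ✓
  (2,3): δ = 135.68°  ·
  (2,4): δ = 35.55°  ✓
  (3,4): δ = 79.86°  ·
antipodal pairs: 3

count = 3; pairs: (0,3), (1,4), (2,4)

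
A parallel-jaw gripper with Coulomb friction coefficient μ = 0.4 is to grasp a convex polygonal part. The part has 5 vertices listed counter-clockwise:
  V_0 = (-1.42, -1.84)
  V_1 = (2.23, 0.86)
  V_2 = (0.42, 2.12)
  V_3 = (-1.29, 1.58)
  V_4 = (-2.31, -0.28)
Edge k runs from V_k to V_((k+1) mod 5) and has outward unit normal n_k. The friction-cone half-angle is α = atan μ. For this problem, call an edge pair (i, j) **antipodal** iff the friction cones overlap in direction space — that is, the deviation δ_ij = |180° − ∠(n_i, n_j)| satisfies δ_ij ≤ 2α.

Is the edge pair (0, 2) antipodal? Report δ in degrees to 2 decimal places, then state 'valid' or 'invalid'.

δ = 18.97°, valid

α = atan 0.4 = 21.80°;  2α = 43.60°
edge 0: e_0 = (+3.65, +2.70);  n_0 = (+0.5947, -0.8039)
edge 2: e_2 = (-1.71, -0.54);  n_2 = (-0.3011, +0.9536)
∠(n_0, n_2) = 161.03°
δ = |180° − 161.03°| = 18.97°
18.97° ≤ 2α = 43.60°  →  valid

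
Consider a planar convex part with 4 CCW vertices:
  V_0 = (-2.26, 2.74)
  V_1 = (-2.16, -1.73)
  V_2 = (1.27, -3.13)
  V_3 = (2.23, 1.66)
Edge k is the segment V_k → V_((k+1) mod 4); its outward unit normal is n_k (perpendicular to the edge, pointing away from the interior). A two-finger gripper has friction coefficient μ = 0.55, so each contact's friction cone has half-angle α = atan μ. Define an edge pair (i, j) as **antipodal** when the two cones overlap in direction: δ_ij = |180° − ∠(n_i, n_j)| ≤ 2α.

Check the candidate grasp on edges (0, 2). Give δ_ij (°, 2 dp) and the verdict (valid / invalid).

δ = 12.61°, valid

α = atan 0.55 = 28.81°;  2α = 57.62°
edge 0: e_0 = (+0.10, -4.47);  n_0 = (-0.9997, -0.0224)
edge 2: e_2 = (+0.96, +4.79);  n_2 = (+0.9805, -0.1965)
∠(n_0, n_2) = 167.39°
δ = |180° − 167.39°| = 12.61°
12.61° ≤ 2α = 57.62°  →  valid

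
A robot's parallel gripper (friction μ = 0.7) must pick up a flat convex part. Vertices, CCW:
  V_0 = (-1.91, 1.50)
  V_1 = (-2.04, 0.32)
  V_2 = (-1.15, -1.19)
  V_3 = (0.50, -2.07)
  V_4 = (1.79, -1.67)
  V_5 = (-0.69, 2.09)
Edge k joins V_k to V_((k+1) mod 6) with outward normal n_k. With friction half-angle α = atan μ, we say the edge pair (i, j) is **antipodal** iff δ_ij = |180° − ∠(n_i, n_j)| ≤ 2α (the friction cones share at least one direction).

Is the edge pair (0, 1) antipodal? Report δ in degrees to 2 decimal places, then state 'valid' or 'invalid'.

α = atan 0.7 = 34.99°;  2α = 69.98°
edge 0: e_0 = (-0.13, -1.18);  n_0 = (-0.9940, +0.1095)
edge 1: e_1 = (+0.89, -1.51);  n_1 = (-0.8615, -0.5078)
∠(n_0, n_1) = 36.80°
δ = |180° − 36.80°| = 143.20°
143.20° > 2α = 69.98°  →  invalid

δ = 143.20°, invalid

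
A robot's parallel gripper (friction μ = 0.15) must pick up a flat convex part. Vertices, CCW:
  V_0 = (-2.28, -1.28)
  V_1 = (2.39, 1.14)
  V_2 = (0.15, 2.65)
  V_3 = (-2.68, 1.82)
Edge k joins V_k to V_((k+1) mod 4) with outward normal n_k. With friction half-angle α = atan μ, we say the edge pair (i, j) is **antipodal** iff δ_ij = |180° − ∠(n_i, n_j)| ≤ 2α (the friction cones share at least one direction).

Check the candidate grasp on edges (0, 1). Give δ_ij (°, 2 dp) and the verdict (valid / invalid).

δ = 61.38°, invalid

α = atan 0.15 = 8.53°;  2α = 17.06°
edge 0: e_0 = (+4.67, +2.42);  n_0 = (+0.4601, -0.8879)
edge 1: e_1 = (-2.24, +1.51);  n_1 = (+0.5590, +0.8292)
∠(n_0, n_1) = 118.62°
δ = |180° − 118.62°| = 61.38°
61.38° > 2α = 17.06°  →  invalid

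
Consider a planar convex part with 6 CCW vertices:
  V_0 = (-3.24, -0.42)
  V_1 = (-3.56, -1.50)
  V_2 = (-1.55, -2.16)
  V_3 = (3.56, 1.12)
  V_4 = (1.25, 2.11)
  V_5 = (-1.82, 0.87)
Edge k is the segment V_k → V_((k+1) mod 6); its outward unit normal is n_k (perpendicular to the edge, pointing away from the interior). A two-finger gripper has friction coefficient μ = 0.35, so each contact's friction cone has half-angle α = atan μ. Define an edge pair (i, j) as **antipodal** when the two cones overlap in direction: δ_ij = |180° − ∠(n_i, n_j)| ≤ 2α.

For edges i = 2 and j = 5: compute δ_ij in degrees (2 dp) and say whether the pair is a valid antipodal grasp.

δ = 9.56°, valid

α = atan 0.35 = 19.29°;  2α = 38.58°
edge 2: e_2 = (+5.11, +3.28);  n_2 = (+0.5402, -0.8416)
edge 5: e_5 = (-1.42, -1.29);  n_5 = (-0.6724, +0.7402)
∠(n_2, n_5) = 170.44°
δ = |180° − 170.44°| = 9.56°
9.56° ≤ 2α = 38.58°  →  valid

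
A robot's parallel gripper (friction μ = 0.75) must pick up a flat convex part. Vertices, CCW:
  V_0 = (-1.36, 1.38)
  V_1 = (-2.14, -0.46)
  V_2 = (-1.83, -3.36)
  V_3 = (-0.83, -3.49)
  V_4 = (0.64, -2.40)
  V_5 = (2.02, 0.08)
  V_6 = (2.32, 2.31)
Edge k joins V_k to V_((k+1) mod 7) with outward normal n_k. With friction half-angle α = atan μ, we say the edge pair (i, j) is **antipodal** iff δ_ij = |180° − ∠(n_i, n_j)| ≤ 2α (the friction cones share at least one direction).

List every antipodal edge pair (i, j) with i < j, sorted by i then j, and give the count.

count = 10; pairs: (0,3), (0,4), (0,5), (1,3), (1,4), (1,5), (2,6), (3,6), (4,6), (5,6)

α = atan 0.75 = 36.87°;  2α = 73.74°
n_0 = (-0.9207, +0.3903)
n_1 = (-0.9943, -0.1063)
n_2 = (-0.1289, -0.9917)
n_3 = (+0.5956, -0.8033)
n_4 = (+0.8738, -0.4862)
n_5 = (+0.9911, -0.1333)
n_6 = (-0.2450, +0.9695)
  (0,1): δ = 150.93°  ·
  (0,2): δ = 74.43°  ·
  (0,3): δ = 30.47°  ✓
  (0,4): δ = 6.12°  ✓
  (0,5): δ = 15.31°  ✓
  (0,6): δ = 127.16°  ·
  (1,2): δ = 103.51°  ·
  (1,3): δ = 59.54°  ✓
  (1,4): δ = 35.20°  ✓
  (1,5): δ = 13.76°  ✓
  (1,6): δ = 98.08°  ·
  (2,3): δ = 136.04°  ·
  (2,4): δ = 111.69°  ·
  (2,5): δ = 90.26°  ·
  (2,6): δ = 21.59°  ✓
  (3,4): δ = 155.65°  ·
  (3,5): δ = 134.22°  ·
  (3,6): δ = 22.37°  ✓
  (4,5): δ = 158.57°  ·
  (4,6): δ = 46.72°  ✓
  (5,6): δ = 68.16°  ✓
antipodal pairs: 10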